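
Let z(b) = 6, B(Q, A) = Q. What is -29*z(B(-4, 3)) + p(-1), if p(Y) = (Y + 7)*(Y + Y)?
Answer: -186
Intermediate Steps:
p(Y) = 2*Y*(7 + Y) (p(Y) = (7 + Y)*(2*Y) = 2*Y*(7 + Y))
-29*z(B(-4, 3)) + p(-1) = -29*6 + 2*(-1)*(7 - 1) = -174 + 2*(-1)*6 = -174 - 12 = -186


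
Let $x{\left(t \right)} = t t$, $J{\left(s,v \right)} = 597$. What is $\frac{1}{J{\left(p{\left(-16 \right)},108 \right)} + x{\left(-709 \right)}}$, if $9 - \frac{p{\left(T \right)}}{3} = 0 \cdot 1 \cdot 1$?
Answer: $\frac{1}{503278} \approx 1.987 \cdot 10^{-6}$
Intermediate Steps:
$p{\left(T \right)} = 27$ ($p{\left(T \right)} = 27 - 3 \cdot 0 \cdot 1 \cdot 1 = 27 - 3 \cdot 0 \cdot 1 = 27 - 0 = 27 + 0 = 27$)
$x{\left(t \right)} = t^{2}$
$\frac{1}{J{\left(p{\left(-16 \right)},108 \right)} + x{\left(-709 \right)}} = \frac{1}{597 + \left(-709\right)^{2}} = \frac{1}{597 + 502681} = \frac{1}{503278}$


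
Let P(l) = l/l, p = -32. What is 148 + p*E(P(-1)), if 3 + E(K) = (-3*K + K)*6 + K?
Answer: 596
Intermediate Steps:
P(l) = 1
E(K) = -3 - 11*K (E(K) = -3 + ((-3*K + K)*6 + K) = -3 + (-2*K*6 + K) = -3 + (-12*K + K) = -3 - 11*K)
148 + p*E(P(-1)) = 148 - 32*(-3 - 11*1) = 148 - 32*(-3 - 11) = 148 - 32*(-14) = 148 + 448 = 596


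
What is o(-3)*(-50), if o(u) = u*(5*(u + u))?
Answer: -4500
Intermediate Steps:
o(u) = 10*u² (o(u) = u*(5*(2*u)) = u*(10*u) = 10*u²)
o(-3)*(-50) = (10*(-3)²)*(-50) = (10*9)*(-50) = 90*(-50) = -4500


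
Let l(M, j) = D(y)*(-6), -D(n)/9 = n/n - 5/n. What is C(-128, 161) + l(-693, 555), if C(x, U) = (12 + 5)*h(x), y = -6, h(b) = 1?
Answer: 116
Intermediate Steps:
C(x, U) = 17 (C(x, U) = (12 + 5)*1 = 17*1 = 17)
D(n) = -9 + 45/n (D(n) = -9*(n/n - 5/n) = -9*(1 - 5/n) = -9 + 45/n)
l(M, j) = 99 (l(M, j) = (-9 + 45/(-6))*(-6) = (-9 + 45*(-⅙))*(-6) = (-9 - 15/2)*(-6) = -33/2*(-6) = 99)
C(-128, 161) + l(-693, 555) = 17 + 99 = 116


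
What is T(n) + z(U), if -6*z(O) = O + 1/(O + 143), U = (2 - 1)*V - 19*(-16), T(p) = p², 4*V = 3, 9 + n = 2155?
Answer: 197952719699/42984 ≈ 4.6053e+6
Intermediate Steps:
n = 2146 (n = -9 + 2155 = 2146)
V = ¾ (V = (¼)*3 = ¾ ≈ 0.75000)
U = 1219/4 (U = (2 - 1)*(¾) - 19*(-16) = 1*(¾) + 304 = ¾ + 304 = 1219/4 ≈ 304.75)
z(O) = -O/6 - 1/(6*(143 + O)) (z(O) = -(O + 1/(O + 143))/6 = -(O + 1/(143 + O))/6 = -O/6 - 1/(6*(143 + O)))
T(n) + z(U) = 2146² + (-1 - (1219/4)² - 143*1219/4)/(6*(143 + 1219/4)) = 4605316 + (-1 - 1*1485961/16 - 174317/4)/(6*(1791/4)) = 4605316 + (⅙)*(4/1791)*(-1 - 1485961/16 - 174317/4) = 4605316 + (⅙)*(4/1791)*(-2183245/16) = 4605316 - 2183245/42984 = 197952719699/42984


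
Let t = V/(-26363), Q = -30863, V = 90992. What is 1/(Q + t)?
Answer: -26363/813732261 ≈ -3.2398e-5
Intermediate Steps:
t = -90992/26363 (t = 90992/(-26363) = 90992*(-1/26363) = -90992/26363 ≈ -3.4515)
1/(Q + t) = 1/(-30863 - 90992/26363) = 1/(-813732261/26363) = -26363/813732261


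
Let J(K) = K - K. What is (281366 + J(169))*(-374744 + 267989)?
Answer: -30037227330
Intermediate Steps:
J(K) = 0
(281366 + J(169))*(-374744 + 267989) = (281366 + 0)*(-374744 + 267989) = 281366*(-106755) = -30037227330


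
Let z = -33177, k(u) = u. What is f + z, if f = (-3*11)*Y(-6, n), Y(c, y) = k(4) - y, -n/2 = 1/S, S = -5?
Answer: -166479/5 ≈ -33296.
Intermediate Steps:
n = 2/5 (n = -2/(-5) = -2*(-1/5) = 2/5 ≈ 0.40000)
Y(c, y) = 4 - y
f = -594/5 (f = (-3*11)*(4 - 1*2/5) = -33*(4 - 2/5) = -33*18/5 = -594/5 ≈ -118.80)
f + z = -594/5 - 33177 = -166479/5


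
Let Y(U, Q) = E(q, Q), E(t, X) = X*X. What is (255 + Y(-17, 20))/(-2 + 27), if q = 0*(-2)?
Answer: 131/5 ≈ 26.200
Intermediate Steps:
q = 0
E(t, X) = X²
Y(U, Q) = Q²
(255 + Y(-17, 20))/(-2 + 27) = (255 + 20²)/(-2 + 27) = (255 + 400)/25 = 655*(1/25) = 131/5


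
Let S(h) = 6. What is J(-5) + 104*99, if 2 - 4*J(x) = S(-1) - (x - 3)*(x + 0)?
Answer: 10305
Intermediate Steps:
J(x) = -1 + x*(-3 + x)/4 (J(x) = ½ - (6 - (x - 3)*(x + 0))/4 = ½ - (6 - (-3 + x)*x)/4 = ½ - (6 - x*(-3 + x))/4 = ½ + (-3/2 + x*(-3 + x)/4) = -1 + x*(-3 + x)/4)
J(-5) + 104*99 = (-1 - ¾*(-5) + (¼)*(-5)²) + 104*99 = (-1 + 15/4 + (¼)*25) + 10296 = (-1 + 15/4 + 25/4) + 10296 = 9 + 10296 = 10305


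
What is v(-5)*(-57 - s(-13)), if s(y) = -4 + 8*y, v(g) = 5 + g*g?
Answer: 1530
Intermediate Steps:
v(g) = 5 + g²
v(-5)*(-57 - s(-13)) = (5 + (-5)²)*(-57 - (-4 + 8*(-13))) = (5 + 25)*(-57 - (-4 - 104)) = 30*(-57 - 1*(-108)) = 30*(-57 + 108) = 30*51 = 1530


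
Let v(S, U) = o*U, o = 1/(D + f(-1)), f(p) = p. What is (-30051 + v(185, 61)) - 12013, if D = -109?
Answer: -4627101/110 ≈ -42065.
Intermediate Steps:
o = -1/110 (o = 1/(-109 - 1) = 1/(-110) = -1/110 ≈ -0.0090909)
v(S, U) = -U/110
(-30051 + v(185, 61)) - 12013 = (-30051 - 1/110*61) - 12013 = (-30051 - 61/110) - 12013 = -3305671/110 - 12013 = -4627101/110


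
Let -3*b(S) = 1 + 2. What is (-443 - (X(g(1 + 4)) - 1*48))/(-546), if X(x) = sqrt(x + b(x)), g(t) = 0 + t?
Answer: 397/546 ≈ 0.72711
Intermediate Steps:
g(t) = t
b(S) = -1 (b(S) = -(1 + 2)/3 = -1/3*3 = -1)
X(x) = sqrt(-1 + x) (X(x) = sqrt(x - 1) = sqrt(-1 + x))
(-443 - (X(g(1 + 4)) - 1*48))/(-546) = (-443 - (sqrt(-1 + (1 + 4)) - 1*48))/(-546) = (-443 - (sqrt(-1 + 5) - 48))*(-1/546) = (-443 - (sqrt(4) - 48))*(-1/546) = (-443 - (2 - 48))*(-1/546) = (-443 - 1*(-46))*(-1/546) = (-443 + 46)*(-1/546) = -397*(-1/546) = 397/546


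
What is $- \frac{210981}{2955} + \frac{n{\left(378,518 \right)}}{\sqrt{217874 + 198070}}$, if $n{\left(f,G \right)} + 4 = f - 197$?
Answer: $- \frac{70327}{985} + \frac{59 \sqrt{11554}}{23108} \approx -71.124$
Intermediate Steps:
$n{\left(f,G \right)} = -201 + f$ ($n{\left(f,G \right)} = -4 + \left(f - 197\right) = -4 + \left(-197 + f\right) = -201 + f$)
$- \frac{210981}{2955} + \frac{n{\left(378,518 \right)}}{\sqrt{217874 + 198070}} = - \frac{210981}{2955} + \frac{-201 + 378}{\sqrt{217874 + 198070}} = \left(-210981\right) \frac{1}{2955} + \frac{177}{\sqrt{415944}} = - \frac{70327}{985} + \frac{177}{6 \sqrt{11554}} = - \frac{70327}{985} + 177 \frac{\sqrt{11554}}{69324} = - \frac{70327}{985} + \frac{59 \sqrt{11554}}{23108}$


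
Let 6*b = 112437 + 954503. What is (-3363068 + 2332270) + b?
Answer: -2558924/3 ≈ -8.5298e+5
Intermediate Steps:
b = 533470/3 (b = (112437 + 954503)/6 = (⅙)*1066940 = 533470/3 ≈ 1.7782e+5)
(-3363068 + 2332270) + b = (-3363068 + 2332270) + 533470/3 = -1030798 + 533470/3 = -2558924/3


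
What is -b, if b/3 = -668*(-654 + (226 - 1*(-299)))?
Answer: -258516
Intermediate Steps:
b = 258516 (b = 3*(-668*(-654 + (226 - 1*(-299)))) = 3*(-668*(-654 + (226 + 299))) = 3*(-668*(-654 + 525)) = 3*(-668*(-129)) = 3*86172 = 258516)
-b = -1*258516 = -258516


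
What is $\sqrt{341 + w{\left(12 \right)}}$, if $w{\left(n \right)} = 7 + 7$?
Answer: $\sqrt{355} \approx 18.841$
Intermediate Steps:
$w{\left(n \right)} = 14$
$\sqrt{341 + w{\left(12 \right)}} = \sqrt{341 + 14} = \sqrt{355}$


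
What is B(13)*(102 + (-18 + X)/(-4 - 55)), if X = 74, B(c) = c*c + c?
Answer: 1085084/59 ≈ 18391.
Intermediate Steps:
B(c) = c + c² (B(c) = c² + c = c + c²)
B(13)*(102 + (-18 + X)/(-4 - 55)) = (13*(1 + 13))*(102 + (-18 + 74)/(-4 - 55)) = (13*14)*(102 + 56/(-59)) = 182*(102 + 56*(-1/59)) = 182*(102 - 56/59) = 182*(5962/59) = 1085084/59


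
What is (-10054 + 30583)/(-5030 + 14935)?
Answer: 20529/9905 ≈ 2.0726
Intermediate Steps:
(-10054 + 30583)/(-5030 + 14935) = 20529/9905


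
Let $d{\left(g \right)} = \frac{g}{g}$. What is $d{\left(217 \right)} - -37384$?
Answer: $37385$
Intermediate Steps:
$d{\left(g \right)} = 1$
$d{\left(217 \right)} - -37384 = 1 - -37384 = 1 + 37384 = 37385$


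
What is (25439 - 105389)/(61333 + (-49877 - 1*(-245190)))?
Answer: -3075/9871 ≈ -0.31152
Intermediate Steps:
(25439 - 105389)/(61333 + (-49877 - 1*(-245190))) = -79950/(61333 + (-49877 + 245190)) = -79950/(61333 + 195313) = -79950/256646 = -79950*1/256646 = -3075/9871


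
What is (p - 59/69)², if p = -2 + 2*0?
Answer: 38809/4761 ≈ 8.1514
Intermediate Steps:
p = -2 (p = -2 + 0 = -2)
(p - 59/69)² = (-2 - 59/69)² = (-197/69)² = 38809/4761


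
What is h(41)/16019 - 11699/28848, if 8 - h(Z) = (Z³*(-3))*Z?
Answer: 244365484487/462116112 ≈ 528.80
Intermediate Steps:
h(Z) = 8 + 3*Z⁴ (h(Z) = 8 - Z³*(-3)*Z = 8 - (-3*Z³)*Z = 8 - (-3)*Z⁴ = 8 + 3*Z⁴)
h(41)/16019 - 11699/28848 = (8 + 3*41⁴)/16019 - 11699/28848 = (8 + 3*2825761)*(1/16019) - 11699*1/28848 = (8 + 8477283)*(1/16019) - 11699/28848 = 8477291*(1/16019) - 11699/28848 = 8477291/16019 - 11699/28848 = 244365484487/462116112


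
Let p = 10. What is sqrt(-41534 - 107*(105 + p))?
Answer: I*sqrt(53839) ≈ 232.03*I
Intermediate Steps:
sqrt(-41534 - 107*(105 + p)) = sqrt(-41534 - 107*(105 + 10)) = sqrt(-41534 - 107*115) = sqrt(-41534 - 12305) = sqrt(-53839) = I*sqrt(53839)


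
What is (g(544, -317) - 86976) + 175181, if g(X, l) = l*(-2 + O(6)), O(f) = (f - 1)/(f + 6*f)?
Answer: 3729653/42 ≈ 88801.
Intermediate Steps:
O(f) = (-1 + f)/(7*f) (O(f) = (-1 + f)/((7*f)) = (-1 + f)*(1/(7*f)) = (-1 + f)/(7*f))
g(X, l) = -79*l/42 (g(X, l) = l*(-2 + (1/7)*(-1 + 6)/6) = l*(-2 + (1/7)*(1/6)*5) = l*(-2 + 5/42) = l*(-79/42) = -79*l/42)
(g(544, -317) - 86976) + 175181 = (-79/42*(-317) - 86976) + 175181 = (25043/42 - 86976) + 175181 = -3627949/42 + 175181 = 3729653/42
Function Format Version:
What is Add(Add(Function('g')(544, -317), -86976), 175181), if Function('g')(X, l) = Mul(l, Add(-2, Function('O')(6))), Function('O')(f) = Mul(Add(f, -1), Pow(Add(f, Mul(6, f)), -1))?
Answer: Rational(3729653, 42) ≈ 88801.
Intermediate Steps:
Function('O')(f) = Mul(Rational(1, 7), Pow(f, -1), Add(-1, f)) (Function('O')(f) = Mul(Add(-1, f), Pow(Mul(7, f), -1)) = Mul(Add(-1, f), Mul(Rational(1, 7), Pow(f, -1))) = Mul(Rational(1, 7), Pow(f, -1), Add(-1, f)))
Function('g')(X, l) = Mul(Rational(-79, 42), l) (Function('g')(X, l) = Mul(l, Add(-2, Mul(Rational(1, 7), Pow(6, -1), Add(-1, 6)))) = Mul(l, Add(-2, Mul(Rational(1, 7), Rational(1, 6), 5))) = Mul(l, Add(-2, Rational(5, 42))) = Mul(l, Rational(-79, 42)) = Mul(Rational(-79, 42), l))
Add(Add(Function('g')(544, -317), -86976), 175181) = Add(Add(Mul(Rational(-79, 42), -317), -86976), 175181) = Add(Add(Rational(25043, 42), -86976), 175181) = Add(Rational(-3627949, 42), 175181) = Rational(3729653, 42)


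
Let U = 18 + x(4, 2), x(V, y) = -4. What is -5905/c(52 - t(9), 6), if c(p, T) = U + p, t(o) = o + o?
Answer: -5905/48 ≈ -123.02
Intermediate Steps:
t(o) = 2*o
U = 14 (U = 18 - 4 = 14)
c(p, T) = 14 + p
-5905/c(52 - t(9), 6) = -5905/(14 + (52 - 2*9)) = -5905/(14 + (52 - 1*18)) = -5905/(14 + (52 - 18)) = -5905/(14 + 34) = -5905/48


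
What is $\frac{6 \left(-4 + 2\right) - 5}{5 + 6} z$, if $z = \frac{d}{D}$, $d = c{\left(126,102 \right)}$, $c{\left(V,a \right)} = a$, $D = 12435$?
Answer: $- \frac{578}{45595} \approx -0.012677$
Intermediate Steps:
$d = 102$
$z = \frac{34}{4145}$ ($z = \frac{102}{12435} = 102 \cdot \frac{1}{12435} = \frac{34}{4145} \approx 0.0082027$)
$\frac{6 \left(-4 + 2\right) - 5}{5 + 6} z = \frac{6 \left(-4 + 2\right) - 5}{5 + 6} \cdot \frac{34}{4145} = \frac{6 \left(-2\right) - 5}{11} \cdot \frac{34}{4145} = \left(-12 - 5\right) \frac{1}{11} \cdot \frac{34}{4145} = \left(-17\right) \frac{1}{11} \cdot \frac{34}{4145} = \left(- \frac{17}{11}\right) \frac{34}{4145} = - \frac{578}{45595}$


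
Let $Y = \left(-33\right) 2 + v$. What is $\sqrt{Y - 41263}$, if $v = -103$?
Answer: $2 i \sqrt{10358} \approx 203.55 i$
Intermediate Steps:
$Y = -169$ ($Y = \left(-33\right) 2 - 103 = -66 - 103 = -169$)
$\sqrt{Y - 41263} = \sqrt{-169 - 41263} = \sqrt{-41432} = 2 i \sqrt{10358}$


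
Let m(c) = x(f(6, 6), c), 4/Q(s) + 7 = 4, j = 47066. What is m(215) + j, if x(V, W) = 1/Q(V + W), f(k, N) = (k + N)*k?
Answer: 188261/4 ≈ 47065.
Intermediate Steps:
f(k, N) = k*(N + k) (f(k, N) = (N + k)*k = k*(N + k))
Q(s) = -4/3 (Q(s) = 4/(-7 + 4) = 4/(-3) = 4*(-⅓) = -4/3)
x(V, W) = -¾ (x(V, W) = 1/(-4/3) = -¾)
m(c) = -¾
m(215) + j = -¾ + 47066 = 188261/4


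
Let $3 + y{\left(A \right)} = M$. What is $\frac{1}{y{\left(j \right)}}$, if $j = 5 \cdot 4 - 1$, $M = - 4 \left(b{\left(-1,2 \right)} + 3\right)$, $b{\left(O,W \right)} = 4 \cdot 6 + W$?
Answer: $- \frac{1}{119} \approx -0.0084034$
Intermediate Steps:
$b{\left(O,W \right)} = 24 + W$
$M = -116$ ($M = - 4 \left(\left(24 + 2\right) + 3\right) = - 4 \left(26 + 3\right) = \left(-4\right) 29 = -116$)
$j = 19$ ($j = 20 - 1 = 19$)
$y{\left(A \right)} = -119$ ($y{\left(A \right)} = -3 - 116 = -119$)
$\frac{1}{y{\left(j \right)}} = \frac{1}{-119} = - \frac{1}{119}$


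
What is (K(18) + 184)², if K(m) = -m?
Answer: 27556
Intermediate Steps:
(K(18) + 184)² = (-1*18 + 184)² = (-18 + 184)² = 166² = 27556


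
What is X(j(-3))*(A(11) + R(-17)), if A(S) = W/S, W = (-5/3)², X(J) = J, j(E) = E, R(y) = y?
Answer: 1658/33 ≈ 50.242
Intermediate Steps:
W = 25/9 (W = (-5*⅓)² = (-5/3)² = 25/9 ≈ 2.7778)
A(S) = 25/(9*S)
X(j(-3))*(A(11) + R(-17)) = -3*((25/9)/11 - 17) = -3*((25/9)*(1/11) - 17) = -3*(25/99 - 17) = -3*(-1658/99) = 1658/33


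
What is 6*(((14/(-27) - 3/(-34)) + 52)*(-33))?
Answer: -520751/51 ≈ -10211.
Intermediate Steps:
6*(((14/(-27) - 3/(-34)) + 52)*(-33)) = 6*(((14*(-1/27) - 3*(-1/34)) + 52)*(-33)) = 6*(((-14/27 + 3/34) + 52)*(-33)) = 6*((-395/918 + 52)*(-33)) = 6*((47341/918)*(-33)) = 6*(-520751/306) = -520751/51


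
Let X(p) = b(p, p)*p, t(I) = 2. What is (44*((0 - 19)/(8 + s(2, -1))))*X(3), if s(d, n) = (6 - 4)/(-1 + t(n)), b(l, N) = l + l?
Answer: -7524/5 ≈ -1504.8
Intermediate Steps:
b(l, N) = 2*l
s(d, n) = 2 (s(d, n) = (6 - 4)/(-1 + 2) = 2/1 = 2*1 = 2)
X(p) = 2*p² (X(p) = (2*p)*p = 2*p²)
(44*((0 - 19)/(8 + s(2, -1))))*X(3) = (44*((0 - 19)/(8 + 2)))*(2*3²) = (44*(-19/10))*(2*9) = (44*(-19*⅒))*18 = (44*(-19/10))*18 = -418/5*18 = -7524/5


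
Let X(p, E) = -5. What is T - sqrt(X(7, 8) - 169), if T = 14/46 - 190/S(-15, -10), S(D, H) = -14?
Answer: 2234/161 - I*sqrt(174) ≈ 13.876 - 13.191*I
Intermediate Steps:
T = 2234/161 (T = 14/46 - 190/(-14) = 14*(1/46) - 190*(-1/14) = 7/23 + 95/7 = 2234/161 ≈ 13.876)
T - sqrt(X(7, 8) - 169) = 2234/161 - sqrt(-5 - 169) = 2234/161 - sqrt(-174) = 2234/161 - I*sqrt(174)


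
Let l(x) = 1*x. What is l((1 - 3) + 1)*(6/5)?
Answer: -6/5 ≈ -1.2000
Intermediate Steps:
l(x) = x
l((1 - 3) + 1)*(6/5) = ((1 - 3) + 1)*(6/5) = (-2 + 1)*(6*(⅕)) = -1*6/5 = -6/5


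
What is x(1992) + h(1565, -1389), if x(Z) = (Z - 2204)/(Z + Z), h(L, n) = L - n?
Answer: 2942131/996 ≈ 2953.9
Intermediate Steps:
x(Z) = (-2204 + Z)/(2*Z) (x(Z) = (-2204 + Z)/((2*Z)) = (-2204 + Z)*(1/(2*Z)) = (-2204 + Z)/(2*Z))
x(1992) + h(1565, -1389) = (½)*(-2204 + 1992)/1992 + (1565 - 1*(-1389)) = (½)*(1/1992)*(-212) + (1565 + 1389) = -53/996 + 2954 = 2942131/996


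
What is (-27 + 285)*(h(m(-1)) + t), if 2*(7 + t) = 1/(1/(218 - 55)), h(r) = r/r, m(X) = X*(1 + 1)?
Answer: 19479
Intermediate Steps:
m(X) = 2*X (m(X) = X*2 = 2*X)
h(r) = 1
t = 149/2 (t = -7 + 1/(2*(1/(218 - 55))) = -7 + 1/(2*(1/163)) = -7 + (½)*163 = -7 + 163/2 = 149/2 ≈ 74.500)
(-27 + 285)*(h(m(-1)) + t) = (-27 + 285)*(1 + 149/2) = 258*(151/2) = 19479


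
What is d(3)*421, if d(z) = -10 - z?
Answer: -5473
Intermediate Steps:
d(3)*421 = (-10 - 1*3)*421 = (-10 - 3)*421 = -13*421 = -5473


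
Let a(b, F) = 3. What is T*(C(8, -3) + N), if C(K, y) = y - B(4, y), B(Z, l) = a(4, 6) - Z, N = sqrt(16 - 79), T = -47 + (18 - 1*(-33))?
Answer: -8 + 12*I*sqrt(7) ≈ -8.0 + 31.749*I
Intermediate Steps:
T = 4 (T = -47 + (18 + 33) = -47 + 51 = 4)
N = 3*I*sqrt(7) (N = sqrt(-63) = 3*I*sqrt(7) ≈ 7.9373*I)
B(Z, l) = 3 - Z
C(K, y) = 1 + y (C(K, y) = y - (3 - 1*4) = y - (3 - 4) = y - 1*(-1) = y + 1 = 1 + y)
T*(C(8, -3) + N) = 4*((1 - 3) + 3*I*sqrt(7)) = 4*(-2 + 3*I*sqrt(7)) = -8 + 12*I*sqrt(7)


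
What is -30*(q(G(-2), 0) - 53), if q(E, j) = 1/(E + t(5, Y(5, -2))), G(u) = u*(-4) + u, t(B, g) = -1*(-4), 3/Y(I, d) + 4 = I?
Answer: 1587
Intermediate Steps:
Y(I, d) = 3/(-4 + I)
t(B, g) = 4
G(u) = -3*u (G(u) = -4*u + u = -3*u)
q(E, j) = 1/(4 + E) (q(E, j) = 1/(E + 4) = 1/(4 + E))
-30*(q(G(-2), 0) - 53) = -30*(1/(4 - 3*(-2)) - 53) = -30*(1/(4 + 6) - 53) = -30*(1/10 - 53) = -30*(⅒ - 53) = -30*(-529/10) = 1587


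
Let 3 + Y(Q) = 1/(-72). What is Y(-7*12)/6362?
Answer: -217/458064 ≈ -0.00047373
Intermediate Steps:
Y(Q) = -217/72 (Y(Q) = -3 + 1/(-72) = -3 + 1*(-1/72) = -3 - 1/72 = -217/72)
Y(-7*12)/6362 = -217/72/6362 = -217/72*1/6362 = -217/458064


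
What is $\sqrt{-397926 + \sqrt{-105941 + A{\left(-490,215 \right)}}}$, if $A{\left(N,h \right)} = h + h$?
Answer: $\sqrt{-397926 + i \sqrt{105511}} \approx 0.257 + 630.81 i$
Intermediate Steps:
$A{\left(N,h \right)} = 2 h$
$\sqrt{-397926 + \sqrt{-105941 + A{\left(-490,215 \right)}}} = \sqrt{-397926 + \sqrt{-105941 + 2 \cdot 215}} = \sqrt{-397926 + \sqrt{-105941 + 430}} = \sqrt{-397926 + \sqrt{-105511}} = \sqrt{-397926 + i \sqrt{105511}}$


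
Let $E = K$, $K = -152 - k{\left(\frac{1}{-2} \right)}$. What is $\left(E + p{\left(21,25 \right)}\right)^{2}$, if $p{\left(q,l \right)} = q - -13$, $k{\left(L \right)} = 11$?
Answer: $16641$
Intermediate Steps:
$p{\left(q,l \right)} = 13 + q$ ($p{\left(q,l \right)} = q + 13 = 13 + q$)
$K = -163$ ($K = -152 - 11 = -163$)
$E = -163$
$\left(E + p{\left(21,25 \right)}\right)^{2} = \left(-163 + \left(13 + 21\right)\right)^{2} = \left(-163 + 34\right)^{2} = \left(-129\right)^{2} = 16641$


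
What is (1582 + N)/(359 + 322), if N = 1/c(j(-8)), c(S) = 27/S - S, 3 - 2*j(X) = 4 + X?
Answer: 93352/40179 ≈ 2.3234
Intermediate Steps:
j(X) = -½ - X/2 (j(X) = 3/2 - (4 + X)/2 = 3/2 + (-2 - X/2) = -½ - X/2)
c(S) = -S + 27/S
N = 14/59 (N = 1/(-(-½ - ½*(-8)) + 27/(-½ - ½*(-8))) = 1/(-(-½ + 4) + 27/(-½ + 4)) = 1/(-1*7/2 + 27/(7/2)) = 1/(-7/2 + 27*(2/7)) = 1/(-7/2 + 54/7) = 1/(59/14) = 14/59 ≈ 0.23729)
(1582 + N)/(359 + 322) = (1582 + 14/59)/(359 + 322) = (93352/59)/681 = (93352/59)*(1/681) = 93352/40179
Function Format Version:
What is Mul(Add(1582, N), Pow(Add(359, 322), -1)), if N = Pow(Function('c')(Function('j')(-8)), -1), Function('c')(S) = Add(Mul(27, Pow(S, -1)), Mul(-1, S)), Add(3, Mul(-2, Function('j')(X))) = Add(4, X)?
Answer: Rational(93352, 40179) ≈ 2.3234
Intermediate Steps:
Function('j')(X) = Add(Rational(-1, 2), Mul(Rational(-1, 2), X)) (Function('j')(X) = Add(Rational(3, 2), Mul(Rational(-1, 2), Add(4, X))) = Add(Rational(3, 2), Add(-2, Mul(Rational(-1, 2), X))) = Add(Rational(-1, 2), Mul(Rational(-1, 2), X)))
Function('c')(S) = Add(Mul(-1, S), Mul(27, Pow(S, -1)))
N = Rational(14, 59) (N = Pow(Add(Mul(-1, Add(Rational(-1, 2), Mul(Rational(-1, 2), -8))), Mul(27, Pow(Add(Rational(-1, 2), Mul(Rational(-1, 2), -8)), -1))), -1) = Pow(Add(Mul(-1, Add(Rational(-1, 2), 4)), Mul(27, Pow(Add(Rational(-1, 2), 4), -1))), -1) = Pow(Add(Mul(-1, Rational(7, 2)), Mul(27, Pow(Rational(7, 2), -1))), -1) = Pow(Add(Rational(-7, 2), Mul(27, Rational(2, 7))), -1) = Pow(Add(Rational(-7, 2), Rational(54, 7)), -1) = Pow(Rational(59, 14), -1) = Rational(14, 59) ≈ 0.23729)
Mul(Add(1582, N), Pow(Add(359, 322), -1)) = Mul(Add(1582, Rational(14, 59)), Pow(Add(359, 322), -1)) = Mul(Rational(93352, 59), Pow(681, -1)) = Mul(Rational(93352, 59), Rational(1, 681)) = Rational(93352, 40179)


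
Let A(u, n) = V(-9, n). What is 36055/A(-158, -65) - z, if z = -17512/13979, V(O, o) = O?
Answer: -503855237/125811 ≈ -4004.9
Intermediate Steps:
A(u, n) = -9
z = -17512/13979 (z = -17512*1/13979 = -17512/13979 ≈ -1.2527)
36055/A(-158, -65) - z = 36055/(-9) - 1*(-17512/13979) = 36055*(-⅑) + 17512/13979 = -36055/9 + 17512/13979 = -503855237/125811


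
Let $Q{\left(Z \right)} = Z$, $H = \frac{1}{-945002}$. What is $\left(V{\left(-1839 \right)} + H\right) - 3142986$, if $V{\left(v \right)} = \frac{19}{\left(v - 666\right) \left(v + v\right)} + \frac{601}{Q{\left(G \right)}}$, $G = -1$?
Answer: $- \frac{6842545209865292053}{2176667994195} \approx -3.1436 \cdot 10^{6}$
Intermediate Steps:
$H = - \frac{1}{945002} \approx -1.0582 \cdot 10^{-6}$
$V{\left(v \right)} = -601 + \frac{19}{2 v \left(-666 + v\right)}$ ($V{\left(v \right)} = \frac{19}{\left(v - 666\right) \left(v + v\right)} + \frac{601}{-1} = \frac{19}{\left(-666 + v\right) 2 v} + 601 \left(-1\right) = \frac{19}{2 v \left(-666 + v\right)} - 601 = -601 + \frac{19}{2 v \left(-666 + v\right)}$)
$\left(V{\left(-1839 \right)} + H\right) - 3142986 = \left(\frac{19 - 1202 \left(-1839\right)^{2} + 800532 \left(-1839\right)}{2 \left(-1839\right) \left(-666 - 1839\right)} - \frac{1}{945002}\right) - 3142986 = \left(\frac{1}{2} \left(- \frac{1}{1839}\right) \frac{1}{-2505} \left(19 - 4065069042 - 1472178348\right) - \frac{1}{945002}\right) - 3142986 = \left(\frac{1}{2} \left(- \frac{1}{1839}\right) \left(- \frac{1}{2505}\right) \left(19 - 4065069042 - 1472178348\right) - \frac{1}{945002}\right) - 3142986 = \left(\frac{1}{2} \left(- \frac{1}{1839}\right) \left(- \frac{1}{2505}\right) \left(-5537247371\right) - \frac{1}{945002}\right) - 3142986 = \left(- \frac{5537247371}{9213390} - \frac{1}{945002}\right) - 3142986 = - \frac{1308177462325783}{2176667994195} - 3142986 = - \frac{6842545209865292053}{2176667994195}$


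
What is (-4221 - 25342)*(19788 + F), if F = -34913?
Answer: 447140375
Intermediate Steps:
(-4221 - 25342)*(19788 + F) = (-4221 - 25342)*(19788 - 34913) = -29563*(-15125) = 447140375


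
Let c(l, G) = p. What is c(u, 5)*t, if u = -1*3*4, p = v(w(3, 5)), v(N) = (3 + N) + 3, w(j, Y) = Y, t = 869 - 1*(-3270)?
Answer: 45529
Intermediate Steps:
t = 4139 (t = 869 + 3270 = 4139)
v(N) = 6 + N
p = 11 (p = 6 + 5 = 11)
u = -12 (u = -3*4 = -12)
c(l, G) = 11
c(u, 5)*t = 11*4139 = 45529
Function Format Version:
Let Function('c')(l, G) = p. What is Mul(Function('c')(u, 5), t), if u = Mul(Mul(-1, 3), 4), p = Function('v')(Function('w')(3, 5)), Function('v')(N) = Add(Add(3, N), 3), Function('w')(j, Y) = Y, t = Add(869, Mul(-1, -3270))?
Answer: 45529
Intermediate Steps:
t = 4139 (t = Add(869, 3270) = 4139)
Function('v')(N) = Add(6, N)
p = 11 (p = Add(6, 5) = 11)
u = -12 (u = Mul(-3, 4) = -12)
Function('c')(l, G) = 11
Mul(Function('c')(u, 5), t) = Mul(11, 4139) = 45529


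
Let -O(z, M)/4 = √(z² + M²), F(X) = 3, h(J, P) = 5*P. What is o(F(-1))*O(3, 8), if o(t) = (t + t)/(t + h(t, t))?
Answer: -4*√73/3 ≈ -11.392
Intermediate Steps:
o(t) = ⅓ (o(t) = (t + t)/(t + 5*t) = (2*t)/((6*t)) = (2*t)*(1/(6*t)) = ⅓)
O(z, M) = -4*√(M² + z²) (O(z, M) = -4*√(z² + M²) = -4*√(M² + z²))
o(F(-1))*O(3, 8) = (-4*√(8² + 3²))/3 = (-4*√(64 + 9))/3 = (-4*√73)/3 = -4*√73/3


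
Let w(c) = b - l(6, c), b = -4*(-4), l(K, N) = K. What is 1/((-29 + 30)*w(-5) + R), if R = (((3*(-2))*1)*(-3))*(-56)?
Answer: -1/998 ≈ -0.0010020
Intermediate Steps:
b = 16
w(c) = 10 (w(c) = 16 - 1*6 = 16 - 6 = 10)
R = -1008 (R = (-6*1*(-3))*(-56) = -6*(-3)*(-56) = 18*(-56) = -1008)
1/((-29 + 30)*w(-5) + R) = 1/((-29 + 30)*10 - 1008) = 1/(1*10 - 1008) = 1/(10 - 1008) = 1/(-998) = -1/998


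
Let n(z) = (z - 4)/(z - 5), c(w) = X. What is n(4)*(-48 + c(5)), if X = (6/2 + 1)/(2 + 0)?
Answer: 0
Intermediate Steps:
X = 2 (X = (6*(½) + 1)/2 = (3 + 1)*(½) = 4*(½) = 2)
c(w) = 2
n(z) = (-4 + z)/(-5 + z)
n(4)*(-48 + c(5)) = ((-4 + 4)/(-5 + 4))*(-48 + 2) = (0/(-1))*(-46) = -1*0*(-46) = 0*(-46) = 0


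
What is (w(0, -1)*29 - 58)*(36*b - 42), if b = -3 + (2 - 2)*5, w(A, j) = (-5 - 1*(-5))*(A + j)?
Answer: 8700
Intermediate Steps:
w(A, j) = 0 (w(A, j) = (-5 + 5)*(A + j) = 0*(A + j) = 0)
b = -3 (b = -3 + 0*5 = -3 + 0 = -3)
(w(0, -1)*29 - 58)*(36*b - 42) = (0*29 - 58)*(36*(-3) - 42) = (0 - 58)*(-108 - 42) = -58*(-150) = 8700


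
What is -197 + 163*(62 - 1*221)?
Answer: -26114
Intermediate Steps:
-197 + 163*(62 - 1*221) = -197 + 163*(62 - 221) = -197 + 163*(-159) = -197 - 25917 = -26114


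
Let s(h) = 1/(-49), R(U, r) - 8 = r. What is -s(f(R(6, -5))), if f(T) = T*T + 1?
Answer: 1/49 ≈ 0.020408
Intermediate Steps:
R(U, r) = 8 + r
f(T) = 1 + T² (f(T) = T² + 1 = 1 + T²)
s(h) = -1/49
-s(f(R(6, -5))) = -1*(-1/49) = 1/49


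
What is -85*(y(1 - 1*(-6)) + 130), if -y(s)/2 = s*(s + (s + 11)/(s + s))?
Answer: -1190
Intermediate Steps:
y(s) = -2*s*(s + (11 + s)/(2*s)) (y(s) = -2*s*(s + (s + 11)/(s + s)) = -2*s*(s + (11 + s)/((2*s))) = -2*s*(s + (11 + s)*(1/(2*s))) = -2*s*(s + (11 + s)/(2*s)))
-85*(y(1 - 1*(-6)) + 130) = -85*((-11 - (1 - 1*(-6)) - 2*(1 - 1*(-6))²) + 130) = -85*((-11 - (1 + 6) - 2*(1 + 6)²) + 130) = -85*((-11 - 1*7 - 2*7²) + 130) = -85*((-11 - 7 - 2*49) + 130) = -85*((-11 - 7 - 98) + 130) = -85*(-116 + 130) = -85*14 = -1190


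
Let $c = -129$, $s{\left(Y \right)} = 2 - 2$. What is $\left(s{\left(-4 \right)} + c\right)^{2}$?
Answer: $16641$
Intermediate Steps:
$s{\left(Y \right)} = 0$
$\left(s{\left(-4 \right)} + c\right)^{2} = \left(0 - 129\right)^{2} = \left(-129\right)^{2} = 16641$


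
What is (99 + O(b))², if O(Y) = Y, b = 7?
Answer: 11236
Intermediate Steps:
(99 + O(b))² = (99 + 7)² = 106² = 11236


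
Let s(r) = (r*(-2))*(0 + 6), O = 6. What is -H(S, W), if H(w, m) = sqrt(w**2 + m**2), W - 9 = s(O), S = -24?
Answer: -3*sqrt(505) ≈ -67.417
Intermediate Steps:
s(r) = -12*r (s(r) = -2*r*6 = -12*r)
W = -63 (W = 9 - 12*6 = 9 - 72 = -63)
H(w, m) = sqrt(m**2 + w**2)
-H(S, W) = -sqrt((-63)**2 + (-24)**2) = -sqrt(3969 + 576) = -sqrt(4545) = -3*sqrt(505)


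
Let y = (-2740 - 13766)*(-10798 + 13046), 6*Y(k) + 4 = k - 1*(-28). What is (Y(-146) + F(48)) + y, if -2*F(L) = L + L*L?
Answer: -111320053/3 ≈ -3.7107e+7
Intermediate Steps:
F(L) = -L/2 - L²/2 (F(L) = -(L + L*L)/2 = -(L + L²)/2 = -L/2 - L²/2)
Y(k) = 4 + k/6 (Y(k) = -⅔ + (k - 1*(-28))/6 = -⅔ + (k + 28)/6 = -⅔ + (28 + k)/6 = -⅔ + (14/3 + k/6) = 4 + k/6)
y = -37105488 (y = -16506*2248 = -37105488)
(Y(-146) + F(48)) + y = ((4 + (⅙)*(-146)) - ½*48*(1 + 48)) - 37105488 = ((4 - 73/3) - ½*48*49) - 37105488 = (-61/3 - 1176) - 37105488 = -3589/3 - 37105488 = -111320053/3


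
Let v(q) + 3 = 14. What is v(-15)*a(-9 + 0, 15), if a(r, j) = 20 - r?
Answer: 319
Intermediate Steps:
v(q) = 11 (v(q) = -3 + 14 = 11)
v(-15)*a(-9 + 0, 15) = 11*(20 - (-9 + 0)) = 11*(20 - 1*(-9)) = 11*(20 + 9) = 11*29 = 319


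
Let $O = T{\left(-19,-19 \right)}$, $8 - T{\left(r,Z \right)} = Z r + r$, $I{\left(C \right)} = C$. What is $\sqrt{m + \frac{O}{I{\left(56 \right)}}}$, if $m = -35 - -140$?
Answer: $\frac{\sqrt{19411}}{14} \approx 9.9517$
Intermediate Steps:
$T{\left(r,Z \right)} = 8 - r - Z r$ ($T{\left(r,Z \right)} = 8 - \left(Z r + r\right) = 8 - \left(r + Z r\right) = 8 - r - Z r$)
$O = -334$ ($O = 8 - -19 - \left(-19\right) \left(-19\right) = 8 + 19 - 361 = -334$)
$m = 105$ ($m = -35 + 140 = 105$)
$\sqrt{m + \frac{O}{I{\left(56 \right)}}} = \sqrt{105 - \frac{334}{56}} = \sqrt{105 - \frac{167}{28}} = \sqrt{\frac{2773}{28}} = \frac{\sqrt{19411}}{14}$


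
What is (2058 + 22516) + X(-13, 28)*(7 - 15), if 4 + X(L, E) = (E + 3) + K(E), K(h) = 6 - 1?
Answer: 24318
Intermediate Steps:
K(h) = 5
X(L, E) = 4 + E (X(L, E) = -4 + ((E + 3) + 5) = -4 + ((3 + E) + 5) = -4 + (8 + E) = 4 + E)
(2058 + 22516) + X(-13, 28)*(7 - 15) = (2058 + 22516) + (4 + 28)*(7 - 15) = 24574 + 32*(-8) = 24574 - 256 = 24318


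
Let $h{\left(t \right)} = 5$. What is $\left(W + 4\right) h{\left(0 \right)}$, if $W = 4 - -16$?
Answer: $120$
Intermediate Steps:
$W = 20$ ($W = 4 + 16 = 20$)
$\left(W + 4\right) h{\left(0 \right)} = \left(20 + 4\right) 5 = 24 \cdot 5 = 120$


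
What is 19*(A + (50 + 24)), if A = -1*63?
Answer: 209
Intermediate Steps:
A = -63
19*(A + (50 + 24)) = 19*(-63 + (50 + 24)) = 19*(-63 + 74) = 19*11 = 209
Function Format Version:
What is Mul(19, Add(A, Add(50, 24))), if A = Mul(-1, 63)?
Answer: 209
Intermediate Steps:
A = -63
Mul(19, Add(A, Add(50, 24))) = Mul(19, Add(-63, Add(50, 24))) = Mul(19, Add(-63, 74)) = Mul(19, 11) = 209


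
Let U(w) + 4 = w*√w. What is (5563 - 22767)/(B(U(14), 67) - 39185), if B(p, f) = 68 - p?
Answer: 672900052/1529824025 - 240856*√14/1529824025 ≈ 0.43927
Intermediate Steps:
U(w) = -4 + w^(3/2) (U(w) = -4 + w*√w = -4 + w^(3/2))
(5563 - 22767)/(B(U(14), 67) - 39185) = (5563 - 22767)/((68 - (-4 + 14^(3/2))) - 39185) = -17204/((68 - (-4 + 14*√14)) - 39185) = -17204/((68 + (4 - 14*√14)) - 39185) = -17204/((72 - 14*√14) - 39185) = -17204/(-39113 - 14*√14)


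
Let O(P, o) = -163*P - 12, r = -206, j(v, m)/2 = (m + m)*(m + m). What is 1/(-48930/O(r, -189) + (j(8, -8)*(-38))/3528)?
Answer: -7401303/51605321 ≈ -0.14342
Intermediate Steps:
j(v, m) = 8*m² (j(v, m) = 2*((m + m)*(m + m)) = 2*((2*m)*(2*m)) = 2*(4*m²) = 8*m²)
O(P, o) = -12 - 163*P
1/(-48930/O(r, -189) + (j(8, -8)*(-38))/3528) = 1/(-48930/(-12 - 163*(-206)) + ((8*(-8)²)*(-38))/3528) = 1/(-48930/(-12 + 33578) + ((8*64)*(-38))*(1/3528)) = 1/(-48930/33566 + (512*(-38))*(1/3528)) = 1/(-48930*1/33566 - 19456*1/3528) = 1/(-24465/16783 - 2432/441) = 1/(-51605321/7401303) = -7401303/51605321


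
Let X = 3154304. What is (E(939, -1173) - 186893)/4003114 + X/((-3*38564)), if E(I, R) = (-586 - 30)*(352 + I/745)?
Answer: -2360501969817407/86257639335390 ≈ -27.366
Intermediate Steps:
E(I, R) = -216832 - 616*I/745 (E(I, R) = -616*(352 + I*(1/745)) = -616*(352 + I/745) = -216832 - 616*I/745)
(E(939, -1173) - 186893)/4003114 + X/((-3*38564)) = ((-216832 - 616/745*939) - 186893)/4003114 + 3154304/((-3*38564)) = ((-216832 - 578424/745) - 186893)*(1/4003114) + 3154304/(-115692) = (-162118264/745 - 186893)*(1/4003114) + 3154304*(-1/115692) = -301353549/745*1/4003114 - 788576/28923 = -301353549/2982319930 - 788576/28923 = -2360501969817407/86257639335390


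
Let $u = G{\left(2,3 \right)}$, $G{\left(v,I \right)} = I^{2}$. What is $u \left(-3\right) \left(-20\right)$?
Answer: $540$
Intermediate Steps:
$u = 9$ ($u = 3^{2} = 9$)
$u \left(-3\right) \left(-20\right) = 9 \left(-3\right) \left(-20\right) = \left(-27\right) \left(-20\right) = 540$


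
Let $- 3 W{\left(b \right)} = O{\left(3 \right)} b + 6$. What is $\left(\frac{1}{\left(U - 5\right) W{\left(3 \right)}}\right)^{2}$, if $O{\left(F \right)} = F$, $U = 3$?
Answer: $\frac{1}{100} \approx 0.01$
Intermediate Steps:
$W{\left(b \right)} = -2 - b$ ($W{\left(b \right)} = - \frac{3 b + 6}{3} = - \frac{6 + 3 b}{3} = -2 - b$)
$\left(\frac{1}{\left(U - 5\right) W{\left(3 \right)}}\right)^{2} = \left(\frac{1}{\left(3 - 5\right) \left(-2 - 3\right)}\right)^{2} = \left(\frac{1}{\left(-2\right) \left(-2 - 3\right)}\right)^{2} = \left(\frac{1}{\left(-2\right) \left(-5\right)}\right)^{2} = \left(\frac{1}{10}\right)^{2} = \frac{1}{100}$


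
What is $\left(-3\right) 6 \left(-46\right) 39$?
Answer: $32292$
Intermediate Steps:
$\left(-3\right) 6 \left(-46\right) 39 = \left(-18\right) \left(-46\right) 39 = 828 \cdot 39 = 32292$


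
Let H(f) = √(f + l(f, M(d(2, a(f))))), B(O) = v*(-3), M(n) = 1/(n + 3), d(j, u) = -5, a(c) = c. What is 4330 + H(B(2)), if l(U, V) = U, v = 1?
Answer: 4330 + I*√6 ≈ 4330.0 + 2.4495*I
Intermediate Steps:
M(n) = 1/(3 + n)
B(O) = -3 (B(O) = 1*(-3) = -3)
H(f) = √2*√f (H(f) = √(f + f) = √(2*f) = √2*√f)
4330 + H(B(2)) = 4330 + √2*√(-3) = 4330 + √2*(I*√3) = 4330 + I*√6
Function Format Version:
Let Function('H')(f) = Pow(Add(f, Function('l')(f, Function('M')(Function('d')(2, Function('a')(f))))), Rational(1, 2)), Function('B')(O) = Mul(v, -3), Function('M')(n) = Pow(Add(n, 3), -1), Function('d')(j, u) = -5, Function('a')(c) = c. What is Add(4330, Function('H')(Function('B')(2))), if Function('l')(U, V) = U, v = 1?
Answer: Add(4330, Mul(I, Pow(6, Rational(1, 2)))) ≈ Add(4330.0, Mul(2.4495, I))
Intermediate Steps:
Function('M')(n) = Pow(Add(3, n), -1)
Function('B')(O) = -3 (Function('B')(O) = Mul(1, -3) = -3)
Function('H')(f) = Mul(Pow(2, Rational(1, 2)), Pow(f, Rational(1, 2))) (Function('H')(f) = Pow(Add(f, f), Rational(1, 2)) = Pow(Mul(2, f), Rational(1, 2)) = Mul(Pow(2, Rational(1, 2)), Pow(f, Rational(1, 2))))
Add(4330, Function('H')(Function('B')(2))) = Add(4330, Mul(Pow(2, Rational(1, 2)), Pow(-3, Rational(1, 2)))) = Add(4330, Mul(Pow(2, Rational(1, 2)), Mul(I, Pow(3, Rational(1, 2))))) = Add(4330, Mul(I, Pow(6, Rational(1, 2))))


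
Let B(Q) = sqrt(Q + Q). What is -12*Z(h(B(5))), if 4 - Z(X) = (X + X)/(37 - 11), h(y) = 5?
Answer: -564/13 ≈ -43.385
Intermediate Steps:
B(Q) = sqrt(2)*sqrt(Q) (B(Q) = sqrt(2*Q) = sqrt(2)*sqrt(Q))
Z(X) = 4 - X/13 (Z(X) = 4 - (X + X)/(37 - 11) = 4 - 2*X/26 = 4 - X/13)
-12*Z(h(B(5))) = -12*(4 - 1/13*5) = -12*(4 - 5/13) = -12*47/13 = -564/13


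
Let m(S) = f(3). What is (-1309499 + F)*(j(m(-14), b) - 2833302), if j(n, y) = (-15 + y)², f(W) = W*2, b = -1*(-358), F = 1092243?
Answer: 589991908168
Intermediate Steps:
b = 358
f(W) = 2*W
m(S) = 6 (m(S) = 2*3 = 6)
(-1309499 + F)*(j(m(-14), b) - 2833302) = (-1309499 + 1092243)*((-15 + 358)² - 2833302) = -217256*(343² - 2833302) = -217256*(117649 - 2833302) = -217256*(-2715653) = 589991908168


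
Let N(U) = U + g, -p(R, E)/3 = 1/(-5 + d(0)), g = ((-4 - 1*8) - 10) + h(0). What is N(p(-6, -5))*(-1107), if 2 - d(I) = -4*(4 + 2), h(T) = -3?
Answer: 194832/7 ≈ 27833.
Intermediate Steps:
d(I) = 26 (d(I) = 2 - (-4)*(4 + 2) = 2 - (-4)*6 = 2 - 1*(-24) = 2 + 24 = 26)
g = -25 (g = ((-4 - 1*8) - 10) - 3 = ((-4 - 8) - 10) - 3 = (-12 - 10) - 3 = -22 - 3 = -25)
p(R, E) = -1/7 (p(R, E) = -3/(-5 + 26) = -3/21 = -3*1/21 = -1/7)
N(U) = -25 + U (N(U) = U - 25 = -25 + U)
N(p(-6, -5))*(-1107) = (-25 - 1/7)*(-1107) = -176/7*(-1107) = 194832/7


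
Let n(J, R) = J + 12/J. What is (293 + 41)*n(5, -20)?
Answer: 12358/5 ≈ 2471.6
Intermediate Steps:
(293 + 41)*n(5, -20) = (293 + 41)*(5 + 12/5) = 334*(5 + 12*(⅕)) = 334*(5 + 12/5) = 334*(37/5) = 12358/5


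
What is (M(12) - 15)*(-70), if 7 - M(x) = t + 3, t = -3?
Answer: 560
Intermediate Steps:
M(x) = 7 (M(x) = 7 - (-3 + 3) = 7 - 1*0 = 7 + 0 = 7)
(M(12) - 15)*(-70) = (7 - 15)*(-70) = -8*(-70) = 560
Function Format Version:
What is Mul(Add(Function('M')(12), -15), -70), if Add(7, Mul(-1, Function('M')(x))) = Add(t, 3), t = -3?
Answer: 560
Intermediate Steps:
Function('M')(x) = 7 (Function('M')(x) = Add(7, Mul(-1, Add(-3, 3))) = Add(7, Mul(-1, 0)) = Add(7, 0) = 7)
Mul(Add(Function('M')(12), -15), -70) = Mul(Add(7, -15), -70) = Mul(-8, -70) = 560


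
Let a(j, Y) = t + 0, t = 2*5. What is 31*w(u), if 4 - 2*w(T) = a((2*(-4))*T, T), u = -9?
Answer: -93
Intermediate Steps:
t = 10
a(j, Y) = 10 (a(j, Y) = 10 + 0 = 10)
w(T) = -3 (w(T) = 2 - ½*10 = 2 - 5 = -3)
31*w(u) = 31*(-3) = -93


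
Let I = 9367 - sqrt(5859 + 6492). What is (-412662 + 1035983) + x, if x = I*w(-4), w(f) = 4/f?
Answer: 613954 + sqrt(12351) ≈ 6.1407e+5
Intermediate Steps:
I = 9367 - sqrt(12351) ≈ 9255.9
x = -9367 + sqrt(12351) (x = (9367 - sqrt(12351))*(4/(-4)) = (9367 - sqrt(12351))*(4*(-1/4)) = (9367 - sqrt(12351))*(-1) = -9367 + sqrt(12351) ≈ -9255.9)
(-412662 + 1035983) + x = (-412662 + 1035983) + (-9367 + sqrt(12351)) = 623321 + (-9367 + sqrt(12351)) = 613954 + sqrt(12351)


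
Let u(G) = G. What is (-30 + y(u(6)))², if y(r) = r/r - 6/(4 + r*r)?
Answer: 339889/400 ≈ 849.72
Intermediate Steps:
y(r) = 1 - 6/(4 + r²)
(-30 + y(u(6)))² = (-30 + (-2 + 6²)/(4 + 6²))² = (-30 + (-2 + 36)/(4 + 36))² = (-30 + 34/40)² = (-30 + (1/40)*34)² = (-30 + 17/20)² = (-583/20)² = 339889/400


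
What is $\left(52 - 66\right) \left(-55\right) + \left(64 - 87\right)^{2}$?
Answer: $1299$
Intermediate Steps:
$\left(52 - 66\right) \left(-55\right) + \left(64 - 87\right)^{2} = \left(-14\right) \left(-55\right) + \left(-23\right)^{2} = 770 + 529 = 1299$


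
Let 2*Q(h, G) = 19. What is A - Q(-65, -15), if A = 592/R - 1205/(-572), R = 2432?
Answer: -155411/21736 ≈ -7.1499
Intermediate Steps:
Q(h, G) = 19/2 (Q(h, G) = (½)*19 = 19/2)
A = 51081/21736 (A = 592/2432 - 1205/(-572) = 592*(1/2432) - 1205*(-1/572) = 37/152 + 1205/572 = 51081/21736 ≈ 2.3501)
A - Q(-65, -15) = 51081/21736 - 1*19/2 = 51081/21736 - 19/2 = -155411/21736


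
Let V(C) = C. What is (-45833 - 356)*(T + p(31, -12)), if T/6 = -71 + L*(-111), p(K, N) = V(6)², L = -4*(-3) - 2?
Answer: 325632450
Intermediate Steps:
L = 10 (L = 12 - 2 = 10)
p(K, N) = 36 (p(K, N) = 6² = 36)
T = -7086 (T = 6*(-71 + 10*(-111)) = 6*(-71 - 1110) = 6*(-1181) = -7086)
(-45833 - 356)*(T + p(31, -12)) = (-45833 - 356)*(-7086 + 36) = -46189*(-7050) = 325632450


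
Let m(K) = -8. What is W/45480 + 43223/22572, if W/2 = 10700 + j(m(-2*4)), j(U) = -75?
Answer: 10189321/4277394 ≈ 2.3821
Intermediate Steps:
W = 21250 (W = 2*(10700 - 75) = 2*10625 = 21250)
W/45480 + 43223/22572 = 21250/45480 + 43223/22572 = 21250*(1/45480) + 43223*(1/22572) = 2125/4548 + 43223/22572 = 10189321/4277394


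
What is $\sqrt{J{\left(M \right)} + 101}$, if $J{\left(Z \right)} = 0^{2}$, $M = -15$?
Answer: $\sqrt{101} \approx 10.05$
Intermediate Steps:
$J{\left(Z \right)} = 0$
$\sqrt{J{\left(M \right)} + 101} = \sqrt{0 + 101} = \sqrt{101}$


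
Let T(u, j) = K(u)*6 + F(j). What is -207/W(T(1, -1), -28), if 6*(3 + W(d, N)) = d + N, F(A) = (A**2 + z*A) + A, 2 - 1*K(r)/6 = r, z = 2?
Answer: 207/2 ≈ 103.50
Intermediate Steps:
K(r) = 12 - 6*r
F(A) = A**2 + 3*A (F(A) = (A**2 + 2*A) + A = A**2 + 3*A)
T(u, j) = 72 - 36*u + j*(3 + j) (T(u, j) = (12 - 6*u)*6 + j*(3 + j) = (72 - 36*u) + j*(3 + j) = 72 - 36*u + j*(3 + j))
W(d, N) = -3 + N/6 + d/6 (W(d, N) = -3 + (d + N)/6 = -3 + (N + d)/6 = -3 + (N/6 + d/6) = -3 + N/6 + d/6)
-207/W(T(1, -1), -28) = -207/(-3 + (1/6)*(-28) + (72 - 36*1 - (3 - 1))/6) = -207/(-3 - 14/3 + (72 - 36 - 1*2)/6) = -207/(-3 - 14/3 + (72 - 36 - 2)/6) = -207/(-3 - 14/3 + (1/6)*34) = -207/(-3 - 14/3 + 17/3) = -207/(-2) = -207*(-1/2) = 207/2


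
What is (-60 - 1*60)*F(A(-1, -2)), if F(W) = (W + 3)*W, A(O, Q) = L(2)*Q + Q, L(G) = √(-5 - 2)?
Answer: 3600 - 240*I*√7 ≈ 3600.0 - 634.98*I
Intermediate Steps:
L(G) = I*√7 (L(G) = √(-7) = I*√7)
A(O, Q) = Q + I*Q*√7 (A(O, Q) = (I*√7)*Q + Q = I*Q*√7 + Q = Q + I*Q*√7)
F(W) = W*(3 + W) (F(W) = (3 + W)*W = W*(3 + W))
(-60 - 1*60)*F(A(-1, -2)) = (-60 - 1*60)*((-2*(1 + I*√7))*(3 - 2*(1 + I*√7))) = (-60 - 60)*((-2 - 2*I*√7)*(3 + (-2 - 2*I*√7))) = -120*(-2 - 2*I*√7)*(1 - 2*I*√7) = -120*(1 - 2*I*√7)*(-2 - 2*I*√7)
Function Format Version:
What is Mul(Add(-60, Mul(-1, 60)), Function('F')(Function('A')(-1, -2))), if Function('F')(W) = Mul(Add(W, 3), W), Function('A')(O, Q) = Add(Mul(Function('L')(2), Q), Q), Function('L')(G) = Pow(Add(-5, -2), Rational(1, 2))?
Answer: Add(3600, Mul(-240, I, Pow(7, Rational(1, 2)))) ≈ Add(3600.0, Mul(-634.98, I))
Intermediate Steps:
Function('L')(G) = Mul(I, Pow(7, Rational(1, 2))) (Function('L')(G) = Pow(-7, Rational(1, 2)) = Mul(I, Pow(7, Rational(1, 2))))
Function('A')(O, Q) = Add(Q, Mul(I, Q, Pow(7, Rational(1, 2)))) (Function('A')(O, Q) = Add(Mul(Mul(I, Pow(7, Rational(1, 2))), Q), Q) = Add(Mul(I, Q, Pow(7, Rational(1, 2))), Q) = Add(Q, Mul(I, Q, Pow(7, Rational(1, 2)))))
Function('F')(W) = Mul(W, Add(3, W)) (Function('F')(W) = Mul(Add(3, W), W) = Mul(W, Add(3, W)))
Mul(Add(-60, Mul(-1, 60)), Function('F')(Function('A')(-1, -2))) = Mul(Add(-60, Mul(-1, 60)), Mul(Mul(-2, Add(1, Mul(I, Pow(7, Rational(1, 2))))), Add(3, Mul(-2, Add(1, Mul(I, Pow(7, Rational(1, 2)))))))) = Mul(Add(-60, -60), Mul(Add(-2, Mul(-2, I, Pow(7, Rational(1, 2)))), Add(3, Add(-2, Mul(-2, I, Pow(7, Rational(1, 2))))))) = Mul(-120, Mul(Add(-2, Mul(-2, I, Pow(7, Rational(1, 2)))), Add(1, Mul(-2, I, Pow(7, Rational(1, 2)))))) = Mul(-120, Mul(Add(1, Mul(-2, I, Pow(7, Rational(1, 2)))), Add(-2, Mul(-2, I, Pow(7, Rational(1, 2)))))) = Mul(-120, Add(1, Mul(-2, I, Pow(7, Rational(1, 2)))), Add(-2, Mul(-2, I, Pow(7, Rational(1, 2)))))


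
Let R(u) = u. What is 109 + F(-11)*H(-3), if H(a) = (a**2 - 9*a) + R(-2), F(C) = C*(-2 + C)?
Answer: 4971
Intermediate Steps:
H(a) = -2 + a**2 - 9*a (H(a) = (a**2 - 9*a) - 2 = -2 + a**2 - 9*a)
109 + F(-11)*H(-3) = 109 + (-11*(-2 - 11))*(-2 + (-3)**2 - 9*(-3)) = 109 + (-11*(-13))*(-2 + 9 + 27) = 109 + 143*34 = 109 + 4862 = 4971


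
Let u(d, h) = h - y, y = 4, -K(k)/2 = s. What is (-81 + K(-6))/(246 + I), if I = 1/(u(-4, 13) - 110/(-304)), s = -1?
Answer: -112417/350210 ≈ -0.32100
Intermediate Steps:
K(k) = 2 (K(k) = -2*(-1) = 2)
u(d, h) = -4 + h (u(d, h) = h - 1*4 = h - 4 = -4 + h)
I = 152/1423 (I = 1/((-4 + 13) - 110/(-304)) = 1/(9 - 110*(-1/304)) = 1/(9 + 55/152) = 1/(1423/152) = 152/1423 ≈ 0.10682)
(-81 + K(-6))/(246 + I) = (-81 + 2)/(246 + 152/1423) = -79/350210/1423 = -79*1423/350210 = -112417/350210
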